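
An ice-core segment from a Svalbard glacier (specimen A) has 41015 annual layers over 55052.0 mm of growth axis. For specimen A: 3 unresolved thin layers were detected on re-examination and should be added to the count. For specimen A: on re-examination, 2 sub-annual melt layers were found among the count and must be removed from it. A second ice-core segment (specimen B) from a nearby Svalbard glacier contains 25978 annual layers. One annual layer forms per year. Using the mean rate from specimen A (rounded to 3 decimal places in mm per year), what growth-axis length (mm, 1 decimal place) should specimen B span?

34862.5 mm

Specimen A: true annual layer count = 41015 − 2 + 3 = 41016.
A: 55052.0 mm over 41016 years gives 55052.0 / 41016 ≈ 1.342 mm/yr.
B's length ≈ 1.342 × 25978 = 34862.5 mm.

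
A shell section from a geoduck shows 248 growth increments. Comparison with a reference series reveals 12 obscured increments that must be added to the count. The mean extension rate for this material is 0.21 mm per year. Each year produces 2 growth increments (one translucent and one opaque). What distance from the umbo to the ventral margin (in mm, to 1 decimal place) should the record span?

27.3 mm

Correcting the raw count gives 248 + 12 = 260 true growth increments.
With 2 growth increments per year, 260 / 2 = 130 years.
130 years at 0.21 mm/year gives 0.21 × 130 = 27.3 mm.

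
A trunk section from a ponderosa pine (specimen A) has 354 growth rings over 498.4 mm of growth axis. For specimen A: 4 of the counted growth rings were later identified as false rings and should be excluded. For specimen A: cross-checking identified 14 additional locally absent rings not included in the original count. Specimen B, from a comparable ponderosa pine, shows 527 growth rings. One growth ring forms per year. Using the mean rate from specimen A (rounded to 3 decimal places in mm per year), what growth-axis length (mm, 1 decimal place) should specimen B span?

721.5 mm

Specimen A: correcting the raw count gives 354 − 4 + 14 = 364 true growth rings.
A: 498.4 mm over 364 years gives 498.4 / 364 ≈ 1.369 mm/yr.
B's length ≈ 1.369 × 527 = 721.5 mm.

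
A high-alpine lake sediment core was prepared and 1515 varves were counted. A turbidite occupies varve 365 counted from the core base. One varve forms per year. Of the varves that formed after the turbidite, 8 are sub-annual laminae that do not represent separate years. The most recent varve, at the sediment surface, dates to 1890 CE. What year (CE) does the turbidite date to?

748 CE

1515 − 365 = 1150 varves lie beyond the turbidite toward the sediment surface.
Removing the 8 false varves leaves 1150 − 8 = 1142 true varves beyond the turbidite.
The varve at the sediment surface is 1890 CE, so the turbidite dates to 1890 − 1142 = 748 CE.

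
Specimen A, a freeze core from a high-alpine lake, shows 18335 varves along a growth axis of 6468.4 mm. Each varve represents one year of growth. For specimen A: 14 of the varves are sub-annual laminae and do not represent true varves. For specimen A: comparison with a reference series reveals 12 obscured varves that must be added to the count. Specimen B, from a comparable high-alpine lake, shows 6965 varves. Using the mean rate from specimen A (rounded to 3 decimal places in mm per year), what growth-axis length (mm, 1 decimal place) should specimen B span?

Specimen A: correcting the raw count gives 18335 − 14 + 12 = 18333 true varves.
A: Mean rate = 6468.4 mm / 18333 years ≈ 0.353 mm/yr.
Length of B = 0.353 × 6965 = 2458.6 mm.

2458.6 mm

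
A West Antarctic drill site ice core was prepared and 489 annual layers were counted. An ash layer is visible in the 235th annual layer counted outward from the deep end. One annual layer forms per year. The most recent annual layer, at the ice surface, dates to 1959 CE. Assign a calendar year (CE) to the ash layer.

1705 CE

489 − 235 = 254 annual layers lie beyond the ash layer toward the ice surface.
Counting back 254 years from 1959 CE places the ash layer in 1959 − 254 = 1705 CE.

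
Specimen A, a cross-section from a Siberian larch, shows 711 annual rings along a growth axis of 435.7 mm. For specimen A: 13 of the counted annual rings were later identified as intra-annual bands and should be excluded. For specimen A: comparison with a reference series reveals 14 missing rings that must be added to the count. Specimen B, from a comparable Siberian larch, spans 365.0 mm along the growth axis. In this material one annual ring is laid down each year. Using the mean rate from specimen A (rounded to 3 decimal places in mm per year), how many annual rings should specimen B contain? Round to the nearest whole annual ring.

596 annual rings

Specimen A: correcting the raw count gives 711 − 13 + 14 = 712 true annual rings.
A: Mean rate = 435.7 mm / 712 years ≈ 0.612 mm/yr.
Specimen B: 365.0 mm / 0.612 mm per year = 596.41 years ≈ 596 annual rings.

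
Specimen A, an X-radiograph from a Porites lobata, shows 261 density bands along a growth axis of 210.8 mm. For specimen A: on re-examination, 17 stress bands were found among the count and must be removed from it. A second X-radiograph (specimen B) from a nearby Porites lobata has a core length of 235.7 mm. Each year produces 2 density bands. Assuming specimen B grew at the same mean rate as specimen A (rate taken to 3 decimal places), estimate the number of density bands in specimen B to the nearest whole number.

Specimen A: adjusted count: 261 − 17 = 244 density bands.
Specimen A: dividing by 2 density bands per year: 244 / 2 = 122 years.
A: Mean rate = 210.8 mm / 122 years ≈ 1.728 mm/year.
Specimen B: 235.7 mm / 1.728 mm per year = 136.40 years; at 2 density bands per year that is 136.40 × 2 ≈ 273 density bands.

273 density bands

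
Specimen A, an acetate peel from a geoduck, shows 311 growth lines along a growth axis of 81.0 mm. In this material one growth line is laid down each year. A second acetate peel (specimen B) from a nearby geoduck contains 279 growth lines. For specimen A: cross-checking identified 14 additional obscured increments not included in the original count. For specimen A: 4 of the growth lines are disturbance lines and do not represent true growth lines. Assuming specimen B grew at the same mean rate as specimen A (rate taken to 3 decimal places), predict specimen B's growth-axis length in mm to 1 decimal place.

70.3 mm

Specimen A: after corrections the count is 311 − 4 + 14 = 321 growth lines.
A: 81.0 mm over 321 years gives 81.0 / 321 ≈ 0.252 mm per year.
B's length ≈ 0.252 × 279 = 70.3 mm.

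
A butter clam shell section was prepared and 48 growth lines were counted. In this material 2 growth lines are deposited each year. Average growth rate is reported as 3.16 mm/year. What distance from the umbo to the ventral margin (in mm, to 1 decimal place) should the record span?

75.8 mm

Dividing by 2 growth lines per year: 48 / 2 = 24 years.
Predicted length = 3.16 mm/year × 24 years = 75.8 mm.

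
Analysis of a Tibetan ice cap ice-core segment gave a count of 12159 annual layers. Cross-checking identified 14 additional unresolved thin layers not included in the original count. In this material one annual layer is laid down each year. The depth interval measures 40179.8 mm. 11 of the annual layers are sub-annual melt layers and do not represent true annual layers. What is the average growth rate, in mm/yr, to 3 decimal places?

3.304 mm/yr

True annual layer count = 12159 − 11 + 14 = 12162.
40179.8 mm over 12162 years gives 40179.8 / 12162 ≈ 3.304 mm/yr.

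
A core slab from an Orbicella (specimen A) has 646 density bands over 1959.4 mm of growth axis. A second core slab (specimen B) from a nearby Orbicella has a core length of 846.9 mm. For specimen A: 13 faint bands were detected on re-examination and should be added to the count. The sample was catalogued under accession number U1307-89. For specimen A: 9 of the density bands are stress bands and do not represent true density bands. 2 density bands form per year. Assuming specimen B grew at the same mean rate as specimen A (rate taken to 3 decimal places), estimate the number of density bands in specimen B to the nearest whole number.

Specimen A: correcting the raw count gives 646 − 9 + 13 = 650 true density bands.
Specimen A: with 2 density bands per year, 650 / 2 = 325 years.
A: 1959.4 mm over 325 years gives 1959.4 / 325 ≈ 6.029 mm per year.
B spans 846.9 / 6.029 = 140.47 years; at 2 density bands per year that is 140.47 × 2 ≈ 281 density bands.

281 density bands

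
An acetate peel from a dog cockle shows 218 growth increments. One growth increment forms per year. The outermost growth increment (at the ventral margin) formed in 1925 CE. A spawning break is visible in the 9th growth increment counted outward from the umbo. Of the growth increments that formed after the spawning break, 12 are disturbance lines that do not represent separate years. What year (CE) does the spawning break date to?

218 − 9 = 209 growth increments lie beyond the spawning break toward the ventral margin.
209 − 12 false = 197 true growth increments after the spawning break.
Counting back 197 years from 1925 CE places the spawning break in 1925 − 197 = 1728 CE.

1728 CE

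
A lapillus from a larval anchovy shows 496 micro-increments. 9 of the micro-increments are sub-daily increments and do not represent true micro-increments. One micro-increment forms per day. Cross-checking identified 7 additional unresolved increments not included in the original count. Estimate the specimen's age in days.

Correcting the raw count gives 496 − 9 + 7 = 494 true micro-increments.
At one micro-increment per day, that is 494 days.

494 d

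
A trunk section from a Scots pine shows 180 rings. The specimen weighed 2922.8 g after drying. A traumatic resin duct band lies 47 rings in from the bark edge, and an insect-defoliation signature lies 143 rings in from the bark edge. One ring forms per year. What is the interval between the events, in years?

143 − 47 = 96 rings lie between the two events.
One ring per year makes the interval 96 years.

96 years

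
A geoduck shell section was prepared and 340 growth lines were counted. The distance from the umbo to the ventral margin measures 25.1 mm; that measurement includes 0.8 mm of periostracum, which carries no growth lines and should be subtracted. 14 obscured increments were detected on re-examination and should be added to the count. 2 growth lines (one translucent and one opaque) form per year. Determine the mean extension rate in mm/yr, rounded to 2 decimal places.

Adjusted count: 340 + 14 = 354 growth lines.
354 growth lines at 2 per year is 354 / 2 = 177 years.
Removing the 0.8 mm offcut leaves 25.1 − 0.8 = 24.3 mm.
Extension rate ≈ 24.3 / 177 = 0.14 mm/yr.

0.14 mm/yr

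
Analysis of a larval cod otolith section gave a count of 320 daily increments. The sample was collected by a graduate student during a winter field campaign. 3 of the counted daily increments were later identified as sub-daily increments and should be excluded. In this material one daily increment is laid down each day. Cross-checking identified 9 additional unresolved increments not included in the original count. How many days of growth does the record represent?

Correcting the raw count gives 320 − 3 + 9 = 326 true daily increments.
With a one-to-one daily increment periodicity this is 326 days.

326 days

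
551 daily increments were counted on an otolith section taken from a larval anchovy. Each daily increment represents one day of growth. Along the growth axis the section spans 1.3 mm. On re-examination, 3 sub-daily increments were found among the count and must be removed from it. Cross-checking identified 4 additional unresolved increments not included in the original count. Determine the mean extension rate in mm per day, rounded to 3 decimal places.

0.002 mm per day

Correcting the raw count gives 551 − 3 + 4 = 552 true daily increments.
Mean rate = 1.3 mm / 552 days ≈ 0.002 mm per day.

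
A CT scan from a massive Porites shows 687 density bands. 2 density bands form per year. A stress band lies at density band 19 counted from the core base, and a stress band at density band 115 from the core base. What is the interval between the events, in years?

48 years

115 − 19 = 96 density bands lie between the two events.
96 density bands at 2 per year is 96 / 2 = 48 years.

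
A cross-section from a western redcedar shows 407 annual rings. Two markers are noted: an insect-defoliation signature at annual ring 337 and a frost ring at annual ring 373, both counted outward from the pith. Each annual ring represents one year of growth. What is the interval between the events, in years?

The two markers are separated by 373 − 337 = 36 annual rings.
One annual ring per year makes the interval 36 years.

36 yr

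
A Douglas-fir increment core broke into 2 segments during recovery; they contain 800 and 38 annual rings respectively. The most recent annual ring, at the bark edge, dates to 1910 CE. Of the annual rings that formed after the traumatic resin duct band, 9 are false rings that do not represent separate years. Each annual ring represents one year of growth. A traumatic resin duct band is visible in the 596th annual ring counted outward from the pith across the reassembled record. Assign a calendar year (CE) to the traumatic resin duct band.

Total annual rings = 800 + 38 = 838.
Between annual ring 596 and the bark edge there are 838 − 596 = 242 annual rings.
Excluding 9 false annual rings: 242 − 9 = 233.
Counting back 233 years from 1910 CE places the traumatic resin duct band in 1910 − 233 = 1677 CE.

1677 CE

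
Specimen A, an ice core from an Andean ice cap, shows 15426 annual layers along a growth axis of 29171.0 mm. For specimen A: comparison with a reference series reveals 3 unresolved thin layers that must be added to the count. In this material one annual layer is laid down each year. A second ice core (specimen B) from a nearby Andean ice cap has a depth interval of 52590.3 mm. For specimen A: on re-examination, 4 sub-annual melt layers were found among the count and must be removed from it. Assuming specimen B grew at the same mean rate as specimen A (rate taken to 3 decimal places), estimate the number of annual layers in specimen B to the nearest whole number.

Specimen A: true annual layer count = 15426 − 4 + 3 = 15425.
A: 29171.0 mm over 15425 years gives 29171.0 / 15425 ≈ 1.891 mm/year.
For B, 52590.3 / 1.891 = 27810.84 years ≈ 27811 annual layers.

27811 annual layers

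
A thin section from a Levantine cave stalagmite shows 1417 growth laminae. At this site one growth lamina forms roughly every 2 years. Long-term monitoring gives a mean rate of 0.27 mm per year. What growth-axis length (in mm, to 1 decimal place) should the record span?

765.2 mm

At 2 years per growth lamina, 1417 × 2 = 2834 years.
Predicted length = 0.27 mm/year × 2834 years = 765.2 mm.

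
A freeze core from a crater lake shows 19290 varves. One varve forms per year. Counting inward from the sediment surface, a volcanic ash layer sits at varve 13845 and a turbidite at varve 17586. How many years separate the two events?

3741 yr

The two markers are separated by 17586 − 13845 = 3741 varves.
One varve per year makes the interval 3741 years.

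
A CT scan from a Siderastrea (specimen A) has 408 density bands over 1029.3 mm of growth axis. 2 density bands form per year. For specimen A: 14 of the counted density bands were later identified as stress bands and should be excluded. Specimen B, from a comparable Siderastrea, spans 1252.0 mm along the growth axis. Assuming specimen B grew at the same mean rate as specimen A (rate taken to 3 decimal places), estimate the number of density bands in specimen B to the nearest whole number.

Specimen A: correcting the raw count gives 408 − 14 = 394 true density bands.
Specimen A: dividing by 2 density bands per year: 394 / 2 = 197 years.
A: Mean rate = 1029.3 mm / 197 years ≈ 5.225 mm/yr.
For B, 1252.0 / 5.225 = 239.62 years; at 2 density bands per year that is 239.62 × 2 ≈ 479 density bands.

479 density bands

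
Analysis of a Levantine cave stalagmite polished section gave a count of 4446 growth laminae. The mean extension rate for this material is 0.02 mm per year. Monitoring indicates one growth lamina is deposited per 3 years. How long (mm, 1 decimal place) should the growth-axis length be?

266.8 mm

4446 growth laminae at 3 years each span 4446 × 3 = 13338 years.
13338 years at 0.02 mm/year gives 0.02 × 13338 = 266.8 mm.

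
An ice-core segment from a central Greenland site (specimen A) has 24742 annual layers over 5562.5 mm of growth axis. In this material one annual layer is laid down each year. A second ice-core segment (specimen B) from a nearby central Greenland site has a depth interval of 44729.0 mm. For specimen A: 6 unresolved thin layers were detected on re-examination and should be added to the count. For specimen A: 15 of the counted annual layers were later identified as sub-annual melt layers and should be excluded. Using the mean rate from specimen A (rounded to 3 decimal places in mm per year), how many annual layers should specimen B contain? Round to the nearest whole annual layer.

198796 annual layers

Specimen A: after corrections the count is 24742 − 15 + 6 = 24733 annual layers.
A: Extension rate ≈ 5562.5 / 24733 = 0.225 mm/yr.
Specimen B: 44729.0 mm / 0.225 mm per year = 198795.56 years ≈ 198796 annual layers.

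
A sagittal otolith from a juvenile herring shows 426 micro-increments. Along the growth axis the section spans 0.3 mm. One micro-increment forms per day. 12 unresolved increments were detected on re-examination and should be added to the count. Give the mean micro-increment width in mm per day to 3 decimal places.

Correcting the raw count gives 426 + 12 = 438 true micro-increments.
0.3 mm over 438 days gives 0.3 / 438 ≈ 0.001 mm per day.

0.001 mm per day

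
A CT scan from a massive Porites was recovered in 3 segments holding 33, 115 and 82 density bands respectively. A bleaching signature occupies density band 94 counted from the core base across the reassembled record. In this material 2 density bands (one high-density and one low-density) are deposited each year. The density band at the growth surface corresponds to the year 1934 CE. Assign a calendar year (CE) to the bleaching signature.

Total density bands = 33 + 115 + 82 = 230.
Between density band 94 and the growth surface there are 230 − 94 = 136 density bands.
With 2 density bands per year, 136 / 2 = 68 years.
The density band at the growth surface is 1934 CE, so the bleaching signature dates to 1934 − 68 = 1866 CE.

1866 CE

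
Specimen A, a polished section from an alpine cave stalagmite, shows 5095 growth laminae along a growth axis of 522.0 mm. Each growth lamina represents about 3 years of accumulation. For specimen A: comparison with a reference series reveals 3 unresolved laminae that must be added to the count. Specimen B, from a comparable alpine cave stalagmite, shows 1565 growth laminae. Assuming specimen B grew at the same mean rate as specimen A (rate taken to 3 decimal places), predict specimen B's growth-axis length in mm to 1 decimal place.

159.6 mm

Specimen A: adjusted count: 5095 + 3 = 5098 growth laminae.
Specimen A: at 3 years per growth lamina, 5098 × 3 = 15294 years.
A: Mean rate = 522.0 mm / 15294 years ≈ 0.034 mm/yr.
Specimen B: 1565 growth laminae at 3 years each span 1565 × 3 = 4695 years. Length of B = 0.034 × 4695 = 159.6 mm.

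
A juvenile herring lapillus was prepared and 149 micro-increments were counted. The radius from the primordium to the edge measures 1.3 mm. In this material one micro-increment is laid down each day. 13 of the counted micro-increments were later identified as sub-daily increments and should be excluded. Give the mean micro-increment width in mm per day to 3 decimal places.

True micro-increment count = 149 − 13 = 136.
Extension rate ≈ 1.3 / 136 = 0.010 mm per day.

0.010 mm per day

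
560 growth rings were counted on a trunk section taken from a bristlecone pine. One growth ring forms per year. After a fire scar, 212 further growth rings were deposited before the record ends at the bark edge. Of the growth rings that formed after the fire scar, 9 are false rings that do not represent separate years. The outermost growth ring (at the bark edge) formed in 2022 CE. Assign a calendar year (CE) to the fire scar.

1819 CE

212 growth rings post-date the fire scar.
Excluding 9 false growth rings: 212 − 9 = 203.
The growth ring at the bark edge is 2022 CE, so the fire scar dates to 2022 − 203 = 1819 CE.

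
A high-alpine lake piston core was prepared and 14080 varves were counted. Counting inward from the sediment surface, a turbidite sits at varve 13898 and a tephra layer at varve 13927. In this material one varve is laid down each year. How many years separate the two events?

29 years

Separation: 13927 − 13898 = 29 varves.
That is 29 years at one varve per year.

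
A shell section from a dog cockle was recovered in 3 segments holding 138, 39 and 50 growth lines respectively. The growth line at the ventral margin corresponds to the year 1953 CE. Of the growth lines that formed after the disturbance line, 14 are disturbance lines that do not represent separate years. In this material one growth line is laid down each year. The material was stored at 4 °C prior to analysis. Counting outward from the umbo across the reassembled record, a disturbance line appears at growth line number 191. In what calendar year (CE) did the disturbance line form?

1931 CE

Total growth lines = 138 + 39 + 50 = 227.
227 − 191 = 36 growth lines lie beyond the disturbance line toward the ventral margin.
Excluding 14 false growth lines: 36 − 14 = 22.
The growth line at the ventral margin is 1953 CE, so the disturbance line dates to 1953 − 22 = 1931 CE.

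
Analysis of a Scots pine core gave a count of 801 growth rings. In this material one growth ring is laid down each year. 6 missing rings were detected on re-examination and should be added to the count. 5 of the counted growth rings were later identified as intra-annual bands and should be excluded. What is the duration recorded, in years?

802 years

Correcting the raw count gives 801 − 5 + 6 = 802 true growth rings.
One growth ring per year makes the duration 802 years.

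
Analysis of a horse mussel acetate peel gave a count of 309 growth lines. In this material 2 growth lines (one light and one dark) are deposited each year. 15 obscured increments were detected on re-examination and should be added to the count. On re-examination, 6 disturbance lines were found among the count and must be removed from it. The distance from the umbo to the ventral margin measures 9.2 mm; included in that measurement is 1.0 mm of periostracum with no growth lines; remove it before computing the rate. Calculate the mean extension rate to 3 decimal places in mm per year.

After corrections the count is 309 − 6 + 15 = 318 growth lines.
318 growth lines at 2 per year is 318 / 2 = 159 years.
The growth record spans 9.2 − 1.0 = 8.2 mm.
Mean rate = 8.2 mm / 159 years ≈ 0.052 mm per year.

0.052 mm per year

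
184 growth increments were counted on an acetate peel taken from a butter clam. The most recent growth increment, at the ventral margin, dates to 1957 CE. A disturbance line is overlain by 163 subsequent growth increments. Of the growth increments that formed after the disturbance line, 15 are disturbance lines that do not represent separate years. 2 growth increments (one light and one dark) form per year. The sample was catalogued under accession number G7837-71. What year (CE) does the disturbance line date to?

1883 CE

163 growth increments formed after the disturbance line.
Removing the 15 false growth increments leaves 163 − 15 = 148 true growth increments beyond the disturbance line.
148 growth increments at 2 per year is 148 / 2 = 74 years.
Counting back 74 years from 1957 CE places the disturbance line in 1957 − 74 = 1883 CE.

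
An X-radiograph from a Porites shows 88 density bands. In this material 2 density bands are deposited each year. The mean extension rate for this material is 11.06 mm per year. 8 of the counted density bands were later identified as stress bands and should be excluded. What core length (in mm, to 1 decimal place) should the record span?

After corrections the count is 88 − 8 = 80 density bands.
Dividing by 2 density bands per year: 80 / 2 = 40 years.
Predicted length = 11.06 mm/year × 40 years = 442.4 mm.

442.4 mm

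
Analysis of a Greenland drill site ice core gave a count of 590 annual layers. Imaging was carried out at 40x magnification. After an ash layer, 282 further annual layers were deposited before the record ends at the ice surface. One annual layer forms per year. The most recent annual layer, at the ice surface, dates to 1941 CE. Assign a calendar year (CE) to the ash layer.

There are 282 annual layers younger than the ash layer.
The annual layer at the ice surface is 1941 CE, so the ash layer dates to 1941 − 282 = 1659 CE.

1659 CE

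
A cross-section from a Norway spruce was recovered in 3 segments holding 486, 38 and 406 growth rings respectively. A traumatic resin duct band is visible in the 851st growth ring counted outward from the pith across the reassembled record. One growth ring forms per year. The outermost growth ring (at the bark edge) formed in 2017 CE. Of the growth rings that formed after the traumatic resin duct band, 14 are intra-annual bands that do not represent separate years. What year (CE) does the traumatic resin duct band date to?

1952 CE

Total growth rings = 486 + 38 + 406 = 930.
930 − 851 = 79 growth rings lie beyond the traumatic resin duct band toward the bark edge.
Removing the 14 false growth rings leaves 79 − 14 = 65 true growth rings beyond the traumatic resin duct band.
The growth ring at the bark edge is 2017 CE, so the traumatic resin duct band dates to 2017 − 65 = 1952 CE.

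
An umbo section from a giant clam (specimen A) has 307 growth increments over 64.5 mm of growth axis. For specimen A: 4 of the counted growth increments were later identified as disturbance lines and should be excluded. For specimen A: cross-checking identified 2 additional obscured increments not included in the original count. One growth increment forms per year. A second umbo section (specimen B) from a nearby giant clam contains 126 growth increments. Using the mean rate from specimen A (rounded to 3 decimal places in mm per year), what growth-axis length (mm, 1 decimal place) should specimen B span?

Specimen A: adjusted count: 307 − 4 + 2 = 305 growth increments.
A: Mean rate = 64.5 mm / 305 years ≈ 0.211 mm/yr.
B's length ≈ 0.211 × 126 = 26.6 mm.

26.6 mm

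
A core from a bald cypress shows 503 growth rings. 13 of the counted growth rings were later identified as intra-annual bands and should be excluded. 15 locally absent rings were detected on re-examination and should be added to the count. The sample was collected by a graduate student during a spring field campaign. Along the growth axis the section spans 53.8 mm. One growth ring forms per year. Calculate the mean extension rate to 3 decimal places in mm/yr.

True growth ring count = 503 − 13 + 15 = 505.
Mean rate = 53.8 mm / 505 years ≈ 0.107 mm/yr.

0.107 mm/yr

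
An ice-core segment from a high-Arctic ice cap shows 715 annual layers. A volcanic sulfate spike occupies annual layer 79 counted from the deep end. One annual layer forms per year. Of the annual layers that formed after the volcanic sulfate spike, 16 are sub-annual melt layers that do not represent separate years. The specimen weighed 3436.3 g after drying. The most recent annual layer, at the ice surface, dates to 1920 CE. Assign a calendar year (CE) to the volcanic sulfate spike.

1300 CE

Between annual layer 79 and the ice surface there are 715 − 79 = 636 annual layers.
Removing the 16 false annual layers leaves 636 − 16 = 620 true annual layers beyond the volcanic sulfate spike.
The annual layer at the ice surface is 1920 CE, so the volcanic sulfate spike dates to 1920 − 620 = 1300 CE.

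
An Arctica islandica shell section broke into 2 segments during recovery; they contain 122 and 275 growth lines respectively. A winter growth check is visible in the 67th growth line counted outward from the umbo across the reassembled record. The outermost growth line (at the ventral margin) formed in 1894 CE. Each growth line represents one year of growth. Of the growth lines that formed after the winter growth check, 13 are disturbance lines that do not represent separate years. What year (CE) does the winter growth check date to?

1577 CE

Total growth lines = 122 + 275 = 397.
Between growth line 67 and the ventral margin there are 397 − 67 = 330 growth lines.
330 − 13 false = 317 true growth lines after the winter growth check.
1894 − 317 = 1577 CE.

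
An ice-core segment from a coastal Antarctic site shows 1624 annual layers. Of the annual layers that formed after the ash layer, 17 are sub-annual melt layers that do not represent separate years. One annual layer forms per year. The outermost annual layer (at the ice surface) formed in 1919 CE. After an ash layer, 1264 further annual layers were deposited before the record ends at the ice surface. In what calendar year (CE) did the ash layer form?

1264 annual layers formed after the ash layer.
Excluding 17 false annual layers: 1264 − 17 = 1247.
Counting back 1247 years from 1919 CE places the ash layer in 1919 − 1247 = 672 CE.

672 CE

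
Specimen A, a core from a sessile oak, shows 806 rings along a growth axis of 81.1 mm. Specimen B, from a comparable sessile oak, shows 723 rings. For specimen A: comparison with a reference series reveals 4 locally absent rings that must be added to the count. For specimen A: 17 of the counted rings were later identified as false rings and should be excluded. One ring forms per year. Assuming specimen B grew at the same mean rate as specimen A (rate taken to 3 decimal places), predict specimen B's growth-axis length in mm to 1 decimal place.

Specimen A: true ring count = 806 − 17 + 4 = 793.
A: 81.1 mm over 793 years gives 81.1 / 793 ≈ 0.102 mm/year.
For B, 0.102 mm/year × 723 years = 73.7 mm.

73.7 mm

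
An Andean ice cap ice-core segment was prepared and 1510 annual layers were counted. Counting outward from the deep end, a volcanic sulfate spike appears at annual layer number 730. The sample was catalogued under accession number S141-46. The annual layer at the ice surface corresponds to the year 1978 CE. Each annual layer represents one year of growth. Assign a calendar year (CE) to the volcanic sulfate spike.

1198 CE

Between annual layer 730 and the ice surface there are 1510 − 730 = 780 annual layers.
1978 − 780 = 1198 CE.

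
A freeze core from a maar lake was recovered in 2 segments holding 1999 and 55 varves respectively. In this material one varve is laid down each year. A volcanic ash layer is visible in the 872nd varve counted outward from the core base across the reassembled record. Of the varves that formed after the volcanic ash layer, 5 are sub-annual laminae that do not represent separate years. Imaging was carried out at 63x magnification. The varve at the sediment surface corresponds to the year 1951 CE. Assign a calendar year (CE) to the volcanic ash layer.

774 CE

Total varves = 1999 + 55 = 2054.
The volcanic ash layer sits at varve 872 from the core base, so 2054 − 872 = 1182 varves formed after it.
Removing the 5 false varves leaves 1182 − 5 = 1177 true varves beyond the volcanic ash layer.
Counting back 1177 years from 1951 CE places the volcanic ash layer in 1951 − 1177 = 774 CE.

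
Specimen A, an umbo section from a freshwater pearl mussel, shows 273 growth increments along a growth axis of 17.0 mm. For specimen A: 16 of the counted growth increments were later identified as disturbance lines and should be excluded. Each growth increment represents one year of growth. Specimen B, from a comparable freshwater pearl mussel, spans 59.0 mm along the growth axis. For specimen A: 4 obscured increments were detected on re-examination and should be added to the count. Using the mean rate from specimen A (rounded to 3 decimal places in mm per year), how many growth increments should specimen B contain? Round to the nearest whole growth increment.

Specimen A: adjusted count: 273 − 16 + 4 = 261 growth increments.
A: Extension rate ≈ 17.0 / 261 = 0.065 mm/yr.
For B, 59.0 / 0.065 = 907.69 years ≈ 908 growth increments.

908 growth increments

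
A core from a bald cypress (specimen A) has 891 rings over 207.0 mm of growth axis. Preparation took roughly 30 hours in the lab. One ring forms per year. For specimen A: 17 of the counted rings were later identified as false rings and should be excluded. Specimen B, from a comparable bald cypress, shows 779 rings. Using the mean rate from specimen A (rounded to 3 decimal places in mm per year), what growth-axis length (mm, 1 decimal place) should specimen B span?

184.6 mm

Specimen A: correcting the raw count gives 891 − 17 = 874 true rings.
A: 207.0 mm over 874 years gives 207.0 / 874 ≈ 0.237 mm/year.
B's length ≈ 0.237 × 779 = 184.6 mm.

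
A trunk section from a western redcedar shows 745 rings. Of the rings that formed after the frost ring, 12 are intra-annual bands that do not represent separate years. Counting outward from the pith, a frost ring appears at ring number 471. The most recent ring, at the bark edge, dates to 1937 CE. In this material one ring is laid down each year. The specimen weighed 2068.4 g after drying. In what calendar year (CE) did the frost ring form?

The frost ring sits at ring 471 from the pith, so 745 − 471 = 274 rings formed after it.
Excluding 12 false rings: 274 − 12 = 262.
1937 − 262 = 1675 CE.

1675 CE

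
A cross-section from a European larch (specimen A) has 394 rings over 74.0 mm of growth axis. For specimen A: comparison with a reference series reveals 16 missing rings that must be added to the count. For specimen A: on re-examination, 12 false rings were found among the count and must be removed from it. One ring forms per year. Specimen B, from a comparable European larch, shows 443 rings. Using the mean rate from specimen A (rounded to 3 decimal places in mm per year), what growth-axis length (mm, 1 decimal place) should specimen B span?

Specimen A: correcting the raw count gives 394 − 12 + 16 = 398 true rings.
A: Mean rate = 74.0 mm / 398 years ≈ 0.186 mm/year.
Length of B = 0.186 × 443 = 82.4 mm.

82.4 mm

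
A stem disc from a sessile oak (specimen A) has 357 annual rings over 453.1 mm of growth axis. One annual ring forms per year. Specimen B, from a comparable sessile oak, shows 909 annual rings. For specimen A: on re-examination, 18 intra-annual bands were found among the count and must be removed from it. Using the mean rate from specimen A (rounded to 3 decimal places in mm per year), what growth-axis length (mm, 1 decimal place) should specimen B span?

1215.3 mm

Specimen A: after corrections the count is 357 − 18 = 339 annual rings.
A: Extension rate ≈ 453.1 / 339 = 1.337 mm per year.
For B, 1.337 mm/year × 909 years = 1215.3 mm.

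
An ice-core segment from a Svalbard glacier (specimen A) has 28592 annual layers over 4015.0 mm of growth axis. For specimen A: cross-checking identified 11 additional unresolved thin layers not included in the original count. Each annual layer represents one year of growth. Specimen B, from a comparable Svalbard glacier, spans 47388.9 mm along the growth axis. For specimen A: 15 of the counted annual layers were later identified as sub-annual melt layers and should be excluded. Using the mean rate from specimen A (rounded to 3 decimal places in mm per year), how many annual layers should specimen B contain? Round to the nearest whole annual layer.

Specimen A: after corrections the count is 28592 − 15 + 11 = 28588 annual layers.
A: Mean rate = 4015.0 mm / 28588 years ≈ 0.140 mm/year.
For B, 47388.9 / 0.140 = 338492.14 years ≈ 338492 annual layers.

338492 annual layers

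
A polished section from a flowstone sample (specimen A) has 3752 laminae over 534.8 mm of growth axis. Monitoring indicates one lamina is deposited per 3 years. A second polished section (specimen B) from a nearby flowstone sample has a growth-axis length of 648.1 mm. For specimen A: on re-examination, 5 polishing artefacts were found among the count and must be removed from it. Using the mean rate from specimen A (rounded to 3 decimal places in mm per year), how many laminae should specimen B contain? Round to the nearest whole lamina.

Specimen A: correcting the raw count gives 3752 − 5 = 3747 true laminae.
Specimen A: multiplying by 3 years per lamina: 3747 × 3 = 11241 years.
A: Mean rate = 534.8 mm / 11241 years ≈ 0.048 mm/yr.
For B, 648.1 / 0.048 = 13502.08 years; at 3 years per lamina that is 13502.08 / 3 ≈ 4501 laminae.

4501 laminae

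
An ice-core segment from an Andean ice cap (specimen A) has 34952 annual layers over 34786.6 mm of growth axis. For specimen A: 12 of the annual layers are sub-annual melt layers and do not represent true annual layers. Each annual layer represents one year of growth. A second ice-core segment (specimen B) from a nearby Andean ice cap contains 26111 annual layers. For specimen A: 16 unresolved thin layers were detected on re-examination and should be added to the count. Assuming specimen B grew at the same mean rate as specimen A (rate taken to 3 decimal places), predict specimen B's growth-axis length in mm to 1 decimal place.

25980.4 mm

Specimen A: adjusted count: 34952 − 12 + 16 = 34956 annual layers.
A: 34786.6 mm over 34956 years gives 34786.6 / 34956 ≈ 0.995 mm/yr.
B's length ≈ 0.995 × 26111 = 25980.4 mm.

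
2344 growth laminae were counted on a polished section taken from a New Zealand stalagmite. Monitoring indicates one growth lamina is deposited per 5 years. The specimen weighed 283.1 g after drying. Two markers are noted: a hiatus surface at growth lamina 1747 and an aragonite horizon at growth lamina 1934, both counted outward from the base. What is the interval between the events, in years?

The two markers are separated by 1934 − 1747 = 187 growth laminae.
At 5 years per growth lamina, 187 × 5 = 935 years.

935 years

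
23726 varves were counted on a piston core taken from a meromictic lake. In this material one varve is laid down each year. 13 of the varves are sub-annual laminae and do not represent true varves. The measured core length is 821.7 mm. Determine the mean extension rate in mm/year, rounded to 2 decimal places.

True varve count = 23726 − 13 = 23713.
Mean rate = 821.7 mm / 23713 years ≈ 0.03 mm/year.

0.03 mm/year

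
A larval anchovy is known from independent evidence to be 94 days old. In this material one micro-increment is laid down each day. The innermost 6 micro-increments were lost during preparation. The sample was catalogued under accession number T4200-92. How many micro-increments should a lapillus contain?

One micro-increment per day gives 94 micro-increments over 94 days.
Subtracting the 6 micro-increments not captured gives 94 − 6 = 88 micro-increments in the record.

88 micro-increments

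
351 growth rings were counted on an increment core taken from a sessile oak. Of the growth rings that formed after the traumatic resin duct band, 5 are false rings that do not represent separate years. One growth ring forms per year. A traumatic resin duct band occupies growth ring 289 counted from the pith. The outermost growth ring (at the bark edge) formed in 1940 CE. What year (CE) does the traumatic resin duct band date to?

1883 CE

The traumatic resin duct band sits at growth ring 289 from the pith, so 351 − 289 = 62 growth rings formed after it.
Excluding 5 false growth rings: 62 − 5 = 57.
The growth ring at the bark edge is 1940 CE, so the traumatic resin duct band dates to 1940 − 57 = 1883 CE.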